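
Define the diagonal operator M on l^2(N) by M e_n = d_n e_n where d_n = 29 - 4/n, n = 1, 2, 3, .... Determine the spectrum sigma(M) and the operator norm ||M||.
sigma(M) = {29 - 4/n : n ≥ 1} ∪ {29}; ||M|| = 29

A bounded diagonal operator on l^2 with diagonal entries d_n has spectrum equal to the closure of {d_n : n ≥ 1}: every d_n is an eigenvalue (with eigenvector e_n), so {d_n} ⊂ sigma(M); the spectrum is closed, so its closure is too; and for lambda not in the closure, (M - lambda I) has bounded inverse (the diagonal entries 1/(d_n - lambda) are bounded). For our sequence d_n = 29 - 4/n, n = 1, 2, 3, ...:
  - {d_n} = {29 - 4/n : n ≥ 1}; the only limit point is 29
  - closure = {29 - 4/n : n ≥ 1} ∪ {29}
For the norm: a diagonal operator has ||M|| = sup_n |d_n|. Here d_n = 29 - 4/n increases monotonically from d_1 = 25 toward 29, with all terms in [25, 29); so sup_n |d_n| = 29 (the supremum is the limit, not attained). So ||M|| = 29.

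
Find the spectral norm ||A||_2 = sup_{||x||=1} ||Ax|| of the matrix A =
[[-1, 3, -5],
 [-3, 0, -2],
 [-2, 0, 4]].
||A||_2 ≈ 7.1297 (= sqrt(largest eigenvalue of A^T A))

||A||_2 = sigma_max(A) = sqrt(lambda_max(A^T A)). Form the symmetric matrix M = A^T A =
[[14, -3, 3],
 [-3, 9, -15],
 [3, -15, 45]].
Its characteristic polynomial (trace, sum of principal 2x2 minors, determinant of M give the coefficients) is
  p(λ) = det(λ I - M) = λ^3 - 68λ^2 + 918λ - 2304.
No integer candidate from the rational root theorem (±divisors of 2304) is a root, so the roots are irrational. The cubic discriminant is Δ = 349988832 > 0, so there are three distinct real roots. p(3) = -135 and p(4) = 344 have opposite signs, so a root lies in (3, 4); Newton's method refines it to λ ≈ 3.2587. p(13) = 335 and p(14) = -36 have opposite signs, so a root lies in (13, 14); Newton's method refines it to λ ≈ 13.909. p(50) = -1404 and p(51) = 297 have opposite signs, so a root lies in (50, 51); Newton's method refines it to λ ≈ 50.8323. Check (Vieta): the three roots sum to 68, matching tr M = 68.
So the eigenvalues of A^T A are ≈ 3.2587, 13.909, 50.8323 (all ≥ 0, as they must be for A^T A). The largest is λ_max ≈ 50.8323, hence ||A||_2 = sqrt(λ_max) ≈ 7.1297.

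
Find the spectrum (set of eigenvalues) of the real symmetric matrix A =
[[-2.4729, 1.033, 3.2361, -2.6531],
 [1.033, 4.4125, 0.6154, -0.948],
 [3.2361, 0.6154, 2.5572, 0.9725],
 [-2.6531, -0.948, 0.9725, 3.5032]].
sigma(A) ≈ {-5, 3, 4, 6}

A is real symmetric, so its spectrum consists of real eigenvalues. Expanding the characteristic polynomial of the displayed matrix gives
  det(λ I - A) = p(λ) = λ^4 + (-8)λ^3 + (-11)λ^2 + (198)λ + (-359.9961).
Solving p(λ) = 0 yields eigenvalues ≈ -5, 3, 4, 6. (A is shown rounded to 4 decimals, so these recover the underlying integer eigenvalues to within that precision.)
Verification: the trace of A = 8 equals the sum of eigenvalues 8, and det(A) ≈ -359.9961 matches the eigenvalue product -360.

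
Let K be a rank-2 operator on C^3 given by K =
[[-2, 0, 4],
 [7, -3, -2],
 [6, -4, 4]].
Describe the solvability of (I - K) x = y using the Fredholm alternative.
(I - K) is invertible (det(I - K) = -44 ≠ 0), so for every y in C^3 the equation (I - K) x = y has a unique solution.

K has rank 2 and factors as K = U V^T = u1 v1^T + u2 v2^T with u1 = (1, 1, 3), v1 = (1, -1, 2), u2 = (-1, 2, 1), v2 = (3, -1, -2) (multiplying out reproduces the displayed K). The nonzero eigenvalues of U V^T coincide with those of the 2 x 2 matrix G = V^T U = [[v1·u1, v1·u2], [v2·u1, v2·u2]] = [[6, -1], [-4, -7]], and by the Sylvester determinant identity det(I_3 - U V^T) = det(I_2 - V^T U) = det([[-5, 1], [4, 8]]) = (-5)(8) - (1)(4) = -44. (Direct check: I - K =
[[3, 0, -4],
 [-7, 4, 2],
 [-6, 4, -3]]
has determinant -44.) The finite-dimensional Fredholm alternative says: either (I - K) is invertible, or ker(I - K) ≠ {0} and then range(I - K) = ker((I - K)^*)^⊥, with dim ker(I - K) = dim ker((I - K)^*). Since det(I - K) ≠ 0, 1 is not an eigenvalue of K and ker(I - K) = {0}, so we are in the first case: for every y there is a unique x = (I - K)^(-1) y. (Explicitly, by the Woodbury identity, (I - U V^T)^(-1) = I + U (I_2 - G)^(-1) V^T.)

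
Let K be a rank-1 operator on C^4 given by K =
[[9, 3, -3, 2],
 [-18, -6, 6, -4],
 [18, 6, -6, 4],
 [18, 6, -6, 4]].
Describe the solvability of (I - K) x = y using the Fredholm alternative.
(I - K) is singular (det(I - K) = 0, i.e. 1 ∈ sigma(K)). (I - K) x = y is solvable iff y ⊥ ker((I - K)^*) = span{(9, 3, -3, 2)}, i.e. iff 9y_1 + 3y_2 - 3y_3 + 2y_4 = 0. When solvable, the solutions are x = y + c·(1, -2, 2, 2), c arbitrary (ker(I - K) = span{(1, -2, 2, 2)}, dimension 1).

K has rank 1, so it is an outer product K = u v^T: every row of K is a multiple of one row vector. Reading off the entries, u = (1, -2, 2, 2) and v = (9, 3, -3, 2) (row i of K equals u_i·v^T). A rank-one matrix u v^T satisfies K u = u (v·u) and kills the (3)-dimensional subspace v^⊥, so its characteristic polynomial is lambda^3 (lambda - v·u) with v·u = tr K = 1. Hence the eigenvalues of I - K are 1 (multiplicity 3) and 1 - (1) = 0, so det(I - K) = 0. (Direct check: I - K =
[[-8, -3, 3, -2],
 [18, 7, -6, 4],
 [-18, -6, 7, -4],
 [-18, -6, 6, -3]]
has determinant 0.) So 1 is an eigenvalue of K and (I - K) is not invertible. The finite-dimensional Fredholm alternative says: either (I - K) is invertible, or ker(I - K) ≠ {0} and then range(I - K) = ker((I - K)^*)^⊥, with dim ker(I - K) = dim ker((I - K)^*). We are in the second case, so we need both kernels. Kernel of I - K: (I - K) u = u - u (v·u) = u - u = 0, so ker(I - K) = span{u} = span{(1, -2, 2, 2)} (it is exactly 1-dimensional because rank(I - K) = 3). Kernel of the adjoint: K is real, so (I - K)^* = I - K^T = I - v u^T, and (I - v u^T) v = v - v (u·v) = 0; hence ker((I - K)^*) = span{v} = span{(9, 3, -3, 2)}. Therefore (I - K) x = y is solvable iff <y, v> = 0, i.e. iff 9y_1 + 3y_2 - 3y_3 + 2y_4 = 0. When this holds, K y = u (v·y) = 0, so (I - K) y = y and x = y is a particular solution; the full solution set is the line x = y + c·u = y + c·(1, -2, 2, 2), c ∈ C.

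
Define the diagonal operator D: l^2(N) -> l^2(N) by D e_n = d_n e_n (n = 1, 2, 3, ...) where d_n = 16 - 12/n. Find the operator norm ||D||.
||D|| = 16

For a diagonal operator on l^2 with entries d_n, ||D|| = sup_n |d_n|. Here d_1 = 4, d_2 = 10, ..., and d_n = 16 - 12/n increases monotonically toward 16. All terms lie in [4, 16), so |d_n| = d_n and the supremum is the limit 16, which is not attained by any individual d_n. Hence ||D|| = 16.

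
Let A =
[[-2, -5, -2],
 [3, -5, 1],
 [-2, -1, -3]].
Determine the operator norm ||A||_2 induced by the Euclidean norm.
||A||_2 ≈ 7.2566 (= sqrt(largest eigenvalue of A^T A))

||A||_2 = sigma_max(A) = sqrt(lambda_max(A^T A)). Form the symmetric matrix M = A^T A =
[[17, -3, 13],
 [-3, 51, 8],
 [13, 8, 14]].
Its characteristic polynomial (trace, sum of principal 2x2 minors, determinant of M give the coefficients) is
  p(λ) = det(λ I - M) = λ^3 - 82λ^2 + 1577λ - 1681.
No integer candidate from the rational root theorem (±divisors of 1681) is a root, so the roots are irrational. The cubic discriminant is Δ = 1163651497 > 0, so there are three distinct real roots. p(1) = -185 and p(2) = 1153 have opposite signs, so a root lies in (1, 2); Newton's method refines it to λ ≈ 1.1316. p(28) = 139 and p(29) = -521 have opposite signs, so a root lies in (28, 29); Newton's method refines it to λ ≈ 28.2098. p(52) = -797 and p(53) = 439 have opposite signs, so a root lies in (52, 53); Newton's method refines it to λ ≈ 52.6586. Check (Vieta): the three roots sum to 82, matching tr M = 82.
So the eigenvalues of A^T A are ≈ 1.1316, 28.2098, 52.6586 (all ≥ 0, as they must be for A^T A). The largest is λ_max ≈ 52.6586, hence ||A||_2 = sqrt(λ_max) ≈ 7.2566.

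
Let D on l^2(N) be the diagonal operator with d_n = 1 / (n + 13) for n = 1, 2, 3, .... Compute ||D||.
||D|| = 1/14 (attained at n = 1)

For D diagonal, ||D|| = sup_n |d_n| = sup_n 1/(n + 13). This is positive and strictly decreasing in n, so the supremum is attained at n = 1: d_1 = 1/(1 + 13) = 1/14. Hence ||D|| = 1/14.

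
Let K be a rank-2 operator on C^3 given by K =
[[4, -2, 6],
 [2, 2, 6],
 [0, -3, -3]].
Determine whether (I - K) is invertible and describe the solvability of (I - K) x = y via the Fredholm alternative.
(I - K) is invertible (det(I - K) = 10 ≠ 0), so for every y in C^3 the equation (I - K) x = y has a unique solution.

K has rank 2 and factors as K = U V^T = u1 v1^T + u2 v2^T with u1 = (-2, -2, 1), v1 = (-1, -1, -3), u2 = (-2, 0, -1), v2 = (-1, 2, 0) (multiplying out reproduces the displayed K). The nonzero eigenvalues of U V^T coincide with those of the 2 x 2 matrix G = V^T U = [[v1·u1, v1·u2], [v2·u1, v2·u2]] = [[1, 5], [-2, 2]], and by the Sylvester determinant identity det(I_3 - U V^T) = det(I_2 - V^T U) = det([[0, -5], [2, -1]]) = (0)(-1) - (-5)(2) = 10. (Direct check: I - K =
[[-3, 2, -6],
 [-2, -1, -6],
 [0, 3, 4]]
has determinant 10.) The finite-dimensional Fredholm alternative says: either (I - K) is invertible, or ker(I - K) ≠ {0} and then range(I - K) = ker((I - K)^*)^⊥, with dim ker(I - K) = dim ker((I - K)^*). Since det(I - K) ≠ 0, 1 is not an eigenvalue of K and ker(I - K) = {0}, so we are in the first case: for every y there is a unique x = (I - K)^(-1) y. (Explicitly, by the Woodbury identity, (I - U V^T)^(-1) = I + U (I_2 - G)^(-1) V^T.)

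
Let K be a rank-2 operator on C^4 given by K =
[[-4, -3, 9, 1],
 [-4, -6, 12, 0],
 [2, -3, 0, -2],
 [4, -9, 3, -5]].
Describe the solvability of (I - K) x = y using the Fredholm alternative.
(I - K) is invertible (det(I - K) = 98 ≠ 0), so for every y in C^4 the equation (I - K) x = y has a unique solution.

K has rank 2 and factors as K = U V^T = u1 v1^T + u2 v2^T with u1 = (-2, -2, 1, 2), v1 = (2, 0, -3, -1), u2 = (-1, -2, -1, -3), v2 = (0, 3, -3, 1) (multiplying out reproduces the displayed K). The nonzero eigenvalues of U V^T coincide with those of the 2 x 2 matrix G = V^T U = [[v1·u1, v1·u2], [v2·u1, v2·u2]] = [[-9, 4], [-7, -6]], and by the Sylvester determinant identity det(I_4 - U V^T) = det(I_2 - V^T U) = det([[10, -4], [7, 7]]) = (10)(7) - (-4)(7) = 98. (Direct check: I - K =
[[5, 3, -9, -1],
 [4, 7, -12, 0],
 [-2, 3, 1, 2],
 [-4, 9, -3, 6]]
has determinant 98.) The finite-dimensional Fredholm alternative says: either (I - K) is invertible, or ker(I - K) ≠ {0} and then range(I - K) = ker((I - K)^*)^⊥, with dim ker(I - K) = dim ker((I - K)^*). Since det(I - K) ≠ 0, 1 is not an eigenvalue of K and ker(I - K) = {0}, so we are in the first case: for every y there is a unique x = (I - K)^(-1) y. (Explicitly, by the Woodbury identity, (I - U V^T)^(-1) = I + U (I_2 - G)^(-1) V^T.)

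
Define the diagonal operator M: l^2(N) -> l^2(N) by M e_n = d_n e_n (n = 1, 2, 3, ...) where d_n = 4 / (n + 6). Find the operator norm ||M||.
||M|| = 4/7 (attained at n = 1)

For M diagonal, ||M|| = sup_n |d_n| = sup_n 4/(n + 6). This is positive and strictly decreasing in n, so the supremum is attained at n = 1: d_1 = 4/(1 + 6) = 4/7. Hence ||M|| = 4/7.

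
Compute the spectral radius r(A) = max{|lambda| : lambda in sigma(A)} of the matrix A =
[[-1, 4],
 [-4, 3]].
r(A) = sqrt(13) ≈ 3.6056

The eigenvalues of A are the roots of its characteristic polynomial. With M = A (coefficients from the trace and determinant):
  p(λ) = det(λ I - M) = λ^2 - 2λ + 13.
For λ^2 - 2λ + 13 the discriminant is -48. It is negative, so the roots are the complex-conjugate pair λ = 1 ± (sqrt(48)/2) i ≈ 1 ± 3.4641i. For a conjugate pair the product of the roots equals the constant term, so |λ|^2 = 13 and |λ| = sqrt(13) ≈ 3.6056.
Thus the eigenvalues (to 4 decimals) are 1 ± 3.4641i (modulus 3.6056). The spectral radius is the largest modulus: r(A) = sqrt(13) ≈ 3.6056. (Cross-check: r(A) ≤ ||A||_2 ≈ 6.1231; equality holds whenever A is normal, though it can also hold for some non-normal A.)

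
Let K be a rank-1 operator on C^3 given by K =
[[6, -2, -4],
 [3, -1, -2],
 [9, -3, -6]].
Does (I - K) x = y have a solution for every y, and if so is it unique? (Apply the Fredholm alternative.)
(I - K) is invertible (det(I - K) = 2 ≠ 0), so for every y in C^3 the equation (I - K) x = y has a unique solution.

K has rank 1, so it is an outer product K = u v^T: every row of K is a multiple of one row vector. Reading off the entries, u = (2, 1, 3) and v = (3, -1, -2) (row i of K equals u_i·v^T). A rank-one matrix u v^T satisfies K u = u (v·u) and kills the (2)-dimensional subspace v^⊥, so its characteristic polynomial is lambda^2 (lambda - v·u) with v·u = tr K = -1. Hence the eigenvalues of I - K are 1 (multiplicity 2) and 1 - (-1) = 2, so det(I - K) = 2. (Direct check: I - K =
[[-5, 2, 4],
 [-3, 2, 2],
 [-9, 3, 7]]
has determinant 2.) The finite-dimensional Fredholm alternative says: either (I - K) is invertible, or ker(I - K) ≠ {0} and then range(I - K) = ker((I - K)^*)^⊥, with dim ker(I - K) = dim ker((I - K)^*). Since det(I - K) ≠ 0, 1 is not an eigenvalue of K and ker(I - K) = {0}, so we are in the first case: for every y there is a unique x = (I - K)^(-1) y. Explicitly, by the Sherman–Morrison formula, (I - u v^T)^(-1) = I + u v^T/(1 - v·u), i.e. (I - K)^(-1) = I + K/(2).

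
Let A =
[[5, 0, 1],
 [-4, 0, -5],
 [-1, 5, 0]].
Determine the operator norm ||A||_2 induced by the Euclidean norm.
||A||_2 ≈ 7.7915 (= sqrt(largest eigenvalue of A^T A))

||A||_2 = sigma_max(A) = sqrt(lambda_max(A^T A)). Form the symmetric matrix M = A^T A =
[[42, -5, 25],
 [-5, 25, 0],
 [25, 0, 26]].
Its characteristic polynomial (trace, sum of principal 2x2 minors, determinant of M give the coefficients) is
  p(λ) = det(λ I - M) = λ^3 - 93λ^2 + 2142λ - 11025.
No integer candidate from the rational root theorem (±divisors of 11025) is a root, so the roots are irrational. The cubic discriminant is Δ = 1150061409 > 0, so there are three distinct real roots. p(7) = -245 and p(8) = 671 have opposite signs, so a root lies in (7, 8); Newton's method refines it to λ ≈ 7.2529. p(25) = 25 and p(26) = -625 have opposite signs, so a root lies in (25, 26); Newton's method refines it to λ ≈ 25.0395. p(60) = -1305 and p(61) = 565 have opposite signs, so a root lies in (60, 61); Newton's method refines it to λ ≈ 60.7077. Check (Vieta): the three roots sum to 93, matching tr M = 93.
So the eigenvalues of A^T A are ≈ 7.2529, 25.0395, 60.7077 (all ≥ 0, as they must be for A^T A). The largest is λ_max ≈ 60.7077, hence ||A||_2 = sqrt(λ_max) ≈ 7.7915.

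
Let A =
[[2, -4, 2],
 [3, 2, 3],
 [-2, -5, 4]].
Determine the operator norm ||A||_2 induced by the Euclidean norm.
||A||_2 ≈ 7.793 (= sqrt(largest eigenvalue of A^T A))

||A||_2 = sigma_max(A) = sqrt(lambda_max(A^T A)). Form the symmetric matrix M = A^T A =
[[17, 8, 5],
 [8, 45, -22],
 [5, -22, 29]].
Its characteristic polynomial (trace, sum of principal 2x2 minors, determinant of M give the coefficients) is
  p(λ) = det(λ I - M) = λ^3 - 91λ^2 + 1990λ - 9216.
No integer candidate from the rational root theorem (±divisors of 9216) is a root, so the roots are irrational. The cubic discriminant is Δ = 1238972964 > 0, so there are three distinct real roots. p(6) = -336 and p(7) = 598 have opposite signs, so a root lies in (6, 7); Newton's method refines it to λ ≈ 6.3425. p(23) = 582 and p(24) = -48 have opposite signs, so a root lies in (23, 24); Newton's method refines it to λ ≈ 23.926. p(60) = -1416 and p(61) = 544 have opposite signs, so a root lies in (60, 61); Newton's method refines it to λ ≈ 60.7315. Check (Vieta): the three roots sum to 91, matching tr M = 91.
So the eigenvalues of A^T A are ≈ 6.3425, 23.926, 60.7315 (all ≥ 0, as they must be for A^T A). The largest is λ_max ≈ 60.7315, hence ||A||_2 = sqrt(λ_max) ≈ 7.793.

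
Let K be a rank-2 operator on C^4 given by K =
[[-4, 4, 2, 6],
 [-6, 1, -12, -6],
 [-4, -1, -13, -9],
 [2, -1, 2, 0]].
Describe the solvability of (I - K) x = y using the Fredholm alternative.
(I - K) is invertible (det(I - K) = 72 ≠ 0), so for every y in C^4 the equation (I - K) x = y has a unique solution.

K has rank 2 and factors as K = U V^T = u1 v1^T + u2 v2^T with u1 = (-2, -3, -2, 1), v1 = (2, -1, 2, 0), u2 = (2, -2, -3, 0), v2 = (0, 1, 3, 3) (multiplying out reproduces the displayed K). The nonzero eigenvalues of U V^T coincide with those of the 2 x 2 matrix G = V^T U = [[v1·u1, v1·u2], [v2·u1, v2·u2]] = [[-5, 0], [-6, -11]], and by the Sylvester determinant identity det(I_4 - U V^T) = det(I_2 - V^T U) = det([[6, 0], [6, 12]]) = (6)(12) - (0)(6) = 72. (Direct check: I - K =
[[5, -4, -2, -6],
 [6, 0, 12, 6],
 [4, 1, 14, 9],
 [-2, 1, -2, 1]]
has determinant 72.) The finite-dimensional Fredholm alternative says: either (I - K) is invertible, or ker(I - K) ≠ {0} and then range(I - K) = ker((I - K)^*)^⊥, with dim ker(I - K) = dim ker((I - K)^*). Since det(I - K) ≠ 0, 1 is not an eigenvalue of K and ker(I - K) = {0}, so we are in the first case: for every y there is a unique x = (I - K)^(-1) y. (Explicitly, by the Woodbury identity, (I - U V^T)^(-1) = I + U (I_2 - G)^(-1) V^T.)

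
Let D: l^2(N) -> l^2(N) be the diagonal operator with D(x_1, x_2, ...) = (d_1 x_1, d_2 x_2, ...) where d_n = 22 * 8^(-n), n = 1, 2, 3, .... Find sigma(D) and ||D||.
sigma(D) = {22 * 8^(-n) : n ≥ 1} ∪ {0}; ||D|| = 11/4

A bounded diagonal operator on l^2 with diagonal entries d_n has spectrum equal to the closure of {d_n : n ≥ 1}: every d_n is an eigenvalue (with eigenvector e_n), so {d_n} ⊂ sigma(D); the spectrum is closed, so its closure is too; and for lambda not in the closure, (D - lambda I) has bounded inverse (the diagonal entries 1/(d_n - lambda) are bounded). For our sequence d_n = 22 * 8^(-n), n = 1, 2, 3, ...:
  - {d_n} = {22 * 8^(-n) : n ≥ 1}; the only limit point is 0
  - closure = {22 * 8^(-n) : n ≥ 1} ∪ {0}
For the norm: a diagonal operator has ||D|| = sup_n |d_n|. Here d_n = 22 * 8^(-n) is positive and decreasing, so sup_n |d_n| = d_1 = 22/8 = 11/4. So ||D|| = 11/4.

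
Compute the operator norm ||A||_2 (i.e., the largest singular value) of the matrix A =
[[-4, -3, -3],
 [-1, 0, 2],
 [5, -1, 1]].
||A||_2 ≈ 7.1279 (= sqrt(largest eigenvalue of A^T A))

||A||_2 = sigma_max(A) = sqrt(lambda_max(A^T A)). Form the symmetric matrix M = A^T A =
[[42, 7, 15],
 [7, 10, 8],
 [15, 8, 14]].
Its characteristic polynomial (trace, sum of principal 2x2 minors, determinant of M give the coefficients) is
  p(λ) = det(λ I - M) = λ^3 - 66λ^2 + 810λ - 1936.
No integer candidate from the rational root theorem (±divisors of 1936) is a root, so the roots are irrational. The cubic discriminant is Δ = 267614064 > 0, so there are three distinct real roots. p(3) = -73 and p(4) = 312 have opposite signs, so a root lies in (3, 4); Newton's method refines it to λ ≈ 3.1692. p(12) = 8 and p(13) = -363 have opposite signs, so a root lies in (12, 13); Newton's method refines it to λ ≈ 12.0233. p(50) = -1436 and p(51) = 359 have opposite signs, so a root lies in (50, 51); Newton's method refines it to λ ≈ 50.8074. Check (Vieta): the three roots sum to 66, matching tr M = 66.
So the eigenvalues of A^T A are ≈ 3.1692, 12.0233, 50.8074 (all ≥ 0, as they must be for A^T A). The largest is λ_max ≈ 50.8074, hence ||A||_2 = sqrt(λ_max) ≈ 7.1279.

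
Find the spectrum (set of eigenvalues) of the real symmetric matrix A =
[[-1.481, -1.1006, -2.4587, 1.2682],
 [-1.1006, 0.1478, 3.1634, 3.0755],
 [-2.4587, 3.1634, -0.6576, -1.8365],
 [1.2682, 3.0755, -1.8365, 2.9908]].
sigma(A) ≈ {-5, -3, 4, 5}

A is real symmetric, so its spectrum consists of real eigenvalues. Expanding the characteristic polynomial of the displayed matrix gives
  det(λ I - A) = p(λ) = λ^4 + (-1)λ^3 + (-37)λ^2 + (24.999)λ + (299.9977).
Solving p(λ) = 0 yields eigenvalues ≈ -5, -3, 4, 5. (A is shown rounded to 4 decimals, so these recover the underlying integer eigenvalues to within that precision.)
Verification: the trace of A = 1 equals the sum of eigenvalues 1, and det(A) ≈ 299.9977 matches the eigenvalue product 300.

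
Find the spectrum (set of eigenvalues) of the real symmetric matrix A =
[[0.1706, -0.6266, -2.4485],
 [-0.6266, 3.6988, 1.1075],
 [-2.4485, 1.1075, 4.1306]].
sigma(A) ≈ {-1, 3, 6}

A is real symmetric, so its spectrum consists of real eigenvalues. Expanding the characteristic polynomial of the displayed matrix gives
  det(λ I - A) = p(λ) = λ^3 + (-8)λ^2 + (9)λ + (18.0011).
Solving p(λ) = 0 yields eigenvalues ≈ -1, 3, 6. (A is shown rounded to 4 decimals, so these recover the underlying integer eigenvalues to within that precision.)
Verification: the trace of A = 8 equals the sum of eigenvalues 8, and det(A) ≈ -18.0011 matches the eigenvalue product -18.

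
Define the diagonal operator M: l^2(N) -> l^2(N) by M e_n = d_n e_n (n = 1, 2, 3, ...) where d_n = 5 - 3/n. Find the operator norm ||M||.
||M|| = 5

For a diagonal operator on l^2 with entries d_n, ||M|| = sup_n |d_n|. Here d_1 = 2, d_2 = 7/2, ..., and d_n = 5 - 3/n increases monotonically toward 5. All terms lie in [2, 5), so |d_n| = d_n and the supremum is the limit 5, which is not attained by any individual d_n. Hence ||M|| = 5.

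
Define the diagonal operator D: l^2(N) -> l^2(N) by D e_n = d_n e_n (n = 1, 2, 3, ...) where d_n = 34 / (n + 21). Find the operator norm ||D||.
||D|| = 17/11 (attained at n = 1)

For D diagonal, ||D|| = sup_n |d_n| = sup_n 34/(n + 21). This is positive and strictly decreasing in n, so the supremum is attained at n = 1: d_1 = 34/(1 + 21) = 17/11. Hence ||D|| = 17/11.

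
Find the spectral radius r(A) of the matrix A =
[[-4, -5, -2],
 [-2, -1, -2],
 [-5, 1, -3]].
r(A) ≈ 8.26

The eigenvalues of A are the roots of its characteristic polynomial. With M = A (coefficients from the trace, the sum of principal 2x2 minors, and det A):
  p(λ) = det(λ I - M) = λ^3 + 8λ^2 + λ + 26.
No integer candidate from the rational root theorem (±divisors of 26) is a root, so the roots are irrational. The cubic discriminant is Δ = -67696 < 0, so there is one real root and a complex-conjugate pair. p(-9) = -64 and p(-8) = 18 have opposite signs, so a root lies in (-9, -8); Newton's method refines it to λ ≈ -8.26. Dividing out (λ - (-8.26)) leaves approximately λ^2 - 0.26λ + 3.1477. For λ^2 - 0.26λ + 3.1477 the discriminant is -12.5232. It is negative, so the remaining roots are the complex-conjugate pair λ ≈ 0.13 ± 1.7694i. Their product equals the constant term, so |λ|^2 ≈ 3.1477 and |λ| ≈ 1.7742.
Thus the eigenvalues (to 4 decimals) are -8.26 (modulus 8.26); 0.13 ± 1.7694i (modulus 1.7742). The spectral radius is the largest modulus: r(A) ≈ 8.26. (Cross-check: r(A) ≤ ||A||_2 ≈ 8.3662; equality holds whenever A is normal, though it can also hold for some non-normal A.)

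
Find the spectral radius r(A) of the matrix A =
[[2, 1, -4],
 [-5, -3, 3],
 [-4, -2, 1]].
r(A) ≈ 3.7254

The eigenvalues of A are the roots of its characteristic polynomial. With M = A (coefficients from the trace, the sum of principal 2x2 minors, and det A):
  p(λ) = det(λ I - M) = λ^3 - 12λ - 7.
No integer candidate from the rational root theorem (±divisors of 7) is a root, so the roots are irrational. The cubic discriminant is Δ = 5589 > 0, so there are three distinct real roots. p(-4) = -23 and p(-3) = 2 have opposite signs, so a root lies in (-4, -3); Newton's method refines it to λ ≈ -3.124. p(-1) = 4 and p(0) = -7 have opposite signs, so a root lies in (-1, 0); Newton's method refines it to λ ≈ -0.6015. p(3) = -16 and p(4) = 9 have opposite signs, so a root lies in (3, 4); Newton's method refines it to λ ≈ 3.7254. Check (Vieta): the three roots sum to 0, matching tr M = 0.
Thus the eigenvalues (to 4 decimals) are -3.124 (modulus 3.124); -0.6015 (modulus 0.6015); 3.7254 (modulus 3.7254). The spectral radius is the largest modulus: r(A) ≈ 3.7254. (Cross-check: r(A) ≤ ||A||_2 ≈ 8.8009; equality holds whenever A is normal, though it can also hold for some non-normal A.)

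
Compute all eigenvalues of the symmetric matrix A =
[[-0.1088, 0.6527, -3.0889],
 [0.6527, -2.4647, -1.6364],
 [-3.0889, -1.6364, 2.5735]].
sigma(A) ≈ {-3, -2, 5}

A is real symmetric, so its spectrum consists of real eigenvalues. Expanding the characteristic polynomial of the displayed matrix gives
  det(λ I - A) = p(λ) = λ^3 + (0)λ^2 + (-19)λ + (-30).
Solving p(λ) = 0 yields eigenvalues ≈ -3, -2, 5. (A is shown rounded to 4 decimals, so these recover the underlying integer eigenvalues to within that precision.)
Verification: the trace of A = 0 equals the sum of eigenvalues 0, and det(A) ≈ 29.9999 matches the eigenvalue product 30.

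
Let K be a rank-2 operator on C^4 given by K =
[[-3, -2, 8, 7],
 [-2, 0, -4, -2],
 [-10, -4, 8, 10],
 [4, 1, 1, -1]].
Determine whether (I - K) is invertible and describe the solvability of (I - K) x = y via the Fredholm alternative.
(I - K) is invertible (det(I - K) = -8 ≠ 0), so for every y in C^4 the equation (I - K) x = y has a unique solution.

K has rank 2 and factors as K = U V^T = u1 v1^T + u2 v2^T with u1 = (-1, 2, 2, -2), v1 = (-3, -1, 1, 2), u2 = (-3, 2, -2, -1), v2 = (2, 1, -3, -3) (multiplying out reproduces the displayed K). The nonzero eigenvalues of U V^T coincide with those of the 2 x 2 matrix G = V^T U = [[v1·u1, v1·u2], [v2·u1, v2·u2]] = [[-1, 3], [0, 5]], and by the Sylvester determinant identity det(I_4 - U V^T) = det(I_2 - V^T U) = det([[2, -3], [0, -4]]) = (2)(-4) - (-3)(0) = -8. (Direct check: I - K =
[[4, 2, -8, -7],
 [2, 1, 4, 2],
 [10, 4, -7, -10],
 [-4, -1, -1, 2]]
has determinant -8.) The finite-dimensional Fredholm alternative says: either (I - K) is invertible, or ker(I - K) ≠ {0} and then range(I - K) = ker((I - K)^*)^⊥, with dim ker(I - K) = dim ker((I - K)^*). Since det(I - K) ≠ 0, 1 is not an eigenvalue of K and ker(I - K) = {0}, so we are in the first case: for every y there is a unique x = (I - K)^(-1) y. (Explicitly, by the Woodbury identity, (I - U V^T)^(-1) = I + U (I_2 - G)^(-1) V^T.)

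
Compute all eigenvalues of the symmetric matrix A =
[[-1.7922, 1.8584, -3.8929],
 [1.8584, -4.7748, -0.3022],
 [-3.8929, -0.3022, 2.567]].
sigma(A) ≈ {-6, -3, 5}

A is real symmetric, so its spectrum consists of real eigenvalues. Expanding the characteristic polynomial of the displayed matrix gives
  det(λ I - A) = p(λ) = λ^3 + (4)λ^2 + (-27)λ + (-89.9981).
Solving p(λ) = 0 yields eigenvalues ≈ -6, -3, 5. (A is shown rounded to 4 decimals, so these recover the underlying integer eigenvalues to within that precision.)
Verification: the trace of A = -4 equals the sum of eigenvalues -4, and det(A) ≈ 89.9981 matches the eigenvalue product 90.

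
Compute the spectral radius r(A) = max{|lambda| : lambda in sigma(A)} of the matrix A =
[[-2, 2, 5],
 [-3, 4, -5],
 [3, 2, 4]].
r(A) ≈ 6.2165

The eigenvalues of A are the roots of its characteristic polynomial. With M = A (coefficients from the trace, the sum of principal 2x2 minors, and det A):
  p(λ) = det(λ I - M) = λ^3 - 6λ^2 + λ + 148.
No integer candidate from the rational root theorem (±divisors of 148) is a root, so the roots are irrational. The cubic discriminant is Δ = -479488 < 0, so there is one real root and a complex-conjugate pair. p(-4) = -16 and p(-3) = 64 have opposite signs, so a root lies in (-4, -3); Newton's method refines it to λ ≈ -3.8297. Dividing out (λ - (-3.8297)) leaves approximately λ^2 - 9.8297λ + 38.6451. For λ^2 - 9.8297λ + 38.6451 the discriminant is -57.957. It is negative, so the remaining roots are the complex-conjugate pair λ ≈ 4.9149 ± 3.8065i. Their product equals the constant term, so |λ|^2 ≈ 38.6451 and |λ| ≈ 6.2165.
Thus the eigenvalues (to 4 decimals) are -3.8297 (modulus 3.8297); 4.9149 ± 3.8065i (modulus 6.2165). The spectral radius is the largest modulus: r(A) ≈ 6.2165. (Cross-check: r(A) ≤ ||A||_2 ≈ 8.5066; equality holds whenever A is normal, though it can also hold for some non-normal A.)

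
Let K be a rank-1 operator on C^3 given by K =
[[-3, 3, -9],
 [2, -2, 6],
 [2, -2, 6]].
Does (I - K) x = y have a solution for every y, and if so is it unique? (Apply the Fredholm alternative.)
(I - K) is singular (det(I - K) = 0, i.e. 1 ∈ sigma(K)). (I - K) x = y is solvable iff y ⊥ ker((I - K)^*) = span{(-1, 1, -3)}, i.e. iff -y_1 + y_2 - 3y_3 = 0. When solvable, the solutions are x = y + c·(3, -2, -2), c arbitrary (ker(I - K) = span{(3, -2, -2)}, dimension 1).

K has rank 1, so it is an outer product K = u v^T: every row of K is a multiple of one row vector. Reading off the entries, u = (3, -2, -2) and v = (-1, 1, -3) (row i of K equals u_i·v^T). A rank-one matrix u v^T satisfies K u = u (v·u) and kills the (2)-dimensional subspace v^⊥, so its characteristic polynomial is lambda^2 (lambda - v·u) with v·u = tr K = 1. Hence the eigenvalues of I - K are 1 (multiplicity 2) and 1 - (1) = 0, so det(I - K) = 0. (Direct check: I - K =
[[4, -3, 9],
 [-2, 3, -6],
 [-2, 2, -5]]
has determinant 0.) So 1 is an eigenvalue of K and (I - K) is not invertible. The finite-dimensional Fredholm alternative says: either (I - K) is invertible, or ker(I - K) ≠ {0} and then range(I - K) = ker((I - K)^*)^⊥, with dim ker(I - K) = dim ker((I - K)^*). We are in the second case, so we need both kernels. Kernel of I - K: (I - K) u = u - u (v·u) = u - u = 0, so ker(I - K) = span{u} = span{(3, -2, -2)} (it is exactly 1-dimensional because rank(I - K) = 2). Kernel of the adjoint: K is real, so (I - K)^* = I - K^T = I - v u^T, and (I - v u^T) v = v - v (u·v) = 0; hence ker((I - K)^*) = span{v} = span{(-1, 1, -3)}. Therefore (I - K) x = y is solvable iff <y, v> = 0, i.e. iff -y_1 + y_2 - 3y_3 = 0. When this holds, K y = u (v·y) = 0, so (I - K) y = y and x = y is a particular solution; the full solution set is the line x = y + c·u = y + c·(3, -2, -2), c ∈ C.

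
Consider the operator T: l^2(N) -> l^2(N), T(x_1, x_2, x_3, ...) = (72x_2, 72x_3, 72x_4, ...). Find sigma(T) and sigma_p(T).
sigma(T) = closed disk {z in C : |z| ≤ 72}; sigma_p(T) = open disk {z in C : |z| < 72}

Note T = 72·V where V is the unit left shift (V x)_k = x_{k+1}; so sigma(T) = 72·sigma(V) and ||T|| = 72||V||. ||T x||^2 = 5184sum_{k≥2} |x_k|^2 ≤ 5184||x||^2, with equality on {x : x_1 = 0}, so ||T|| = 72. For any lambda with |lambda| < 72, set r = lambda/72 (|r| < 1); the vector x = (1, r, r^2, ...) is in l^2 and satisfies T x = 72(r, r^2, ...) = lambda x, so lambda is an eigenvalue. On the boundary |lambda| = 72 the geometric series diverges, so no l^2 eigenvector exists, but these lambda lie in the approximate point spectrum. Hence sigma(T) is the closed disk of radius 72 and sigma_p(T) is the open disk.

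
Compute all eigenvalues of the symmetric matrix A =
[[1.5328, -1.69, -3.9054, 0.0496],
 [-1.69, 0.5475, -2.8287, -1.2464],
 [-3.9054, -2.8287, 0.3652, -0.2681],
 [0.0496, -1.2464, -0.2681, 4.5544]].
sigma(A) ≈ {-5, 2, 5} (5 with multiplicity 2)

A is real symmetric, so its spectrum consists of real eigenvalues. Expanding the characteristic polynomial of the displayed matrix gives
  det(λ I - A) = p(λ) = λ^4 + (-7)λ^3 + (-15)λ^2 + (175.0017)λ + (-249.9978).
Solving p(λ) = 0 yields eigenvalues ≈ -5, 2, 5, 5. (A is shown rounded to 4 decimals, so these recover the underlying integer eigenvalues to within that precision.)
Verification: the trace of A = 7 equals the sum of eigenvalues 7, and det(A) ≈ -249.9978 matches the eigenvalue product -250.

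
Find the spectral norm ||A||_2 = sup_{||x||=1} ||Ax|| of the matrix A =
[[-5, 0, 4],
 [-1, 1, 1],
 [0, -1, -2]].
||A||_2 ≈ 6.6951 (= sqrt(largest eigenvalue of A^T A))

||A||_2 = sigma_max(A) = sqrt(lambda_max(A^T A)). Form the symmetric matrix M = A^T A =
[[26, -1, -21],
 [-1, 2, 3],
 [-21, 3, 21]].
Its characteristic polynomial (trace, sum of principal 2x2 minors, determinant of M give the coefficients) is
  p(λ) = det(λ I - M) = λ^3 - 49λ^2 + 189λ - 81.
No integer candidate from the rational root theorem (±divisors of 81) is a root, so the roots are irrational. The cubic discriminant is Δ = 33968160 > 0, so there are three distinct real roots. p(0) = -81 and p(1) = 60 have opposite signs, so a root lies in (0, 1); Newton's method refines it to λ ≈ 0.4903. p(3) = 72 and p(4) = -45 have opposite signs, so a root lies in (3, 4); Newton's method refines it to λ ≈ 3.6859. p(44) = -1445 and p(45) = 324 have opposite signs, so a root lies in (44, 45); Newton's method refines it to λ ≈ 44.8238. Check (Vieta): the three roots sum to 49, matching tr M = 49.
So the eigenvalues of A^T A are ≈ 0.4903, 3.6859, 44.8238 (all ≥ 0, as they must be for A^T A). The largest is λ_max ≈ 44.8238, hence ||A||_2 = sqrt(λ_max) ≈ 6.6951.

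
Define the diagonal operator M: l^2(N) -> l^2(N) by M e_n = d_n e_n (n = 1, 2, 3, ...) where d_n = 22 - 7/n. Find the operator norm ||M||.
||M|| = 22

For a diagonal operator on l^2 with entries d_n, ||M|| = sup_n |d_n|. Here d_1 = 15, d_2 = 37/2, ..., and d_n = 22 - 7/n increases monotonically toward 22. All terms lie in [15, 22), so |d_n| = d_n and the supremum is the limit 22, which is not attained by any individual d_n. Hence ||M|| = 22.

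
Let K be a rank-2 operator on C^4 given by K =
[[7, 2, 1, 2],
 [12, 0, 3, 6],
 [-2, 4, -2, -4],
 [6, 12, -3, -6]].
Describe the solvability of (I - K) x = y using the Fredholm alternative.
(I - K) is invertible (det(I - K) = -172 ≠ 0), so for every y in C^4 the equation (I - K) x = y has a unique solution.

K has rank 2 and factors as K = U V^T = u1 v1^T + u2 v2^T with u1 = (-1, -3, 2, 3), v1 = (-1, 2, -1, -2), u2 = (-2, -3, 0, -3), v2 = (-3, -2, 0, 0) (multiplying out reproduces the displayed K). The nonzero eigenvalues of U V^T coincide with those of the 2 x 2 matrix G = V^T U = [[v1·u1, v1·u2], [v2·u1, v2·u2]] = [[-13, 2], [9, 12]], and by the Sylvester determinant identity det(I_4 - U V^T) = det(I_2 - V^T U) = det([[14, -2], [-9, -11]]) = (14)(-11) - (-2)(-9) = -172. (Direct check: I - K =
[[-6, -2, -1, -2],
 [-12, 1, -3, -6],
 [2, -4, 3, 4],
 [-6, -12, 3, 7]]
has determinant -172.) The finite-dimensional Fredholm alternative says: either (I - K) is invertible, or ker(I - K) ≠ {0} and then range(I - K) = ker((I - K)^*)^⊥, with dim ker(I - K) = dim ker((I - K)^*). Since det(I - K) ≠ 0, 1 is not an eigenvalue of K and ker(I - K) = {0}, so we are in the first case: for every y there is a unique x = (I - K)^(-1) y. (Explicitly, by the Woodbury identity, (I - U V^T)^(-1) = I + U (I_2 - G)^(-1) V^T.)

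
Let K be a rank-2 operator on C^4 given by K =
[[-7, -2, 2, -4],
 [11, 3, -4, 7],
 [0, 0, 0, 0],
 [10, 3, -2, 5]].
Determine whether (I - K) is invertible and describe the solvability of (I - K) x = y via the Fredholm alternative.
(I - K) is singular (det(I - K) = 0, i.e. 1 ∈ sigma(K)). (I - K) x = y is solvable iff y ⊥ ker((I - K)^*) = span{(13, 4, -2, 6)}, i.e. iff 13y_1 + 4y_2 - 2y_3 + 6y_4 = 0. When solvable, x is determined up to adding multiples of (1, -2, 0, -1) (ker(I - K) = span{(1, -2, 0, -1)}, dimension 1).

K has rank 2 and factors as K = U V^T = u1 v1^T + u2 v2^T with u1 = (-1, 2, 0, 1), v1 = (1, 0, -2, 2), u2 = (-2, 3, 0, 3), v2 = (3, 1, 0, 1) (multiplying out reproduces the displayed K). The nonzero eigenvalues of U V^T coincide with those of the 2 x 2 matrix G = V^T U = [[v1·u1, v1·u2], [v2·u1, v2·u2]] = [[1, 4], [0, 0]], and by the Sylvester determinant identity det(I_4 - U V^T) = det(I_2 - V^T U) = det([[0, -4], [0, 1]]) = (0)(1) - (-4)(0) = 0. (Direct check: I - K =
[[8, 2, -2, 4],
 [-11, -2, 4, -7],
 [0, 0, 1, 0],
 [-10, -3, 2, -4]]
has determinant 0.) So 1 is an eigenvalue of K and (I - K) is not invertible. The finite-dimensional Fredholm alternative says: either (I - K) is invertible, or ker(I - K) ≠ {0} and then range(I - K) = ker((I - K)^*)^⊥, with dim ker(I - K) = dim ker((I - K)^*). We are in the second case, so we compute both kernels via the 2 x 2 reduction. If (I - U V^T) x = 0 then x = U (V^T x) lies in the column space of U; writing x = U b gives U (I_2 - G) b = 0, and since u1, u2 are independent, (I_2 - G) b = 0. With I_2 - G = [[0, -4], [0, 1]] (singular, as its determinant is 0) a null vector is b = (-1, 0), so ker(I - K) = span{-1·u1 + (0)·u2} = span{(1, -2, 0, -1)}. For the adjoint, (I - K)^* = I - K^T = I - V U^T, and the same argument gives ker((I - K)^*) = {V a : (I_2 - G)^T a = 0}; (I_2 - G)^T = [[0, 0], [-4, 1]] has null vector a = (1, 4), so ker((I - K)^*) = span{1·v1 + (4)·v2} = span{(13, 4, -2, 6)}. (Both kernels are 1-dimensional, matching rank(I - K) = 3.) Therefore (I - K) x = y is solvable iff <y, (13, 4, -2, 6)> = 0, i.e. iff 13y_1 + 4y_2 - 2y_3 + 6y_4 = 0; when solvable the solution set is the line x_p + c·(1, -2, 0, -1), c ∈ C.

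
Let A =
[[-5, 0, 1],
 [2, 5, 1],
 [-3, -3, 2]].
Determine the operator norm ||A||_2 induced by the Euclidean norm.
||A||_2 ≈ 7.4966 (= sqrt(largest eigenvalue of A^T A))

||A||_2 = sigma_max(A) = sqrt(lambda_max(A^T A)). Form the symmetric matrix M = A^T A =
[[38, 19, -9],
 [19, 34, -1],
 [-9, -1, 6]].
Its characteristic polynomial (trace, sum of principal 2x2 minors, determinant of M give the coefficients) is
  p(λ) = det(λ I - M) = λ^3 - 78λ^2 + 1281λ - 3136.
No integer candidate from the rational root theorem (±divisors of 3136) is a root, so the roots are irrational. The cubic discriminant is Δ = 997182144 > 0, so there are three distinct real roots. p(2) = -878 and p(3) = 32 have opposite signs, so a root lies in (2, 3); Newton's method refines it to λ ≈ 2.962. p(18) = 482 and p(19) = -96 have opposite signs, so a root lies in (18, 19); Newton's method refines it to λ ≈ 18.8391. p(56) = -392 and p(57) = 1652 have opposite signs, so a root lies in (56, 57); Newton's method refines it to λ ≈ 56.1989. Check (Vieta): the three roots sum to 78, matching tr M = 78.
So the eigenvalues of A^T A are ≈ 2.962, 18.8391, 56.1989 (all ≥ 0, as they must be for A^T A). The largest is λ_max ≈ 56.1989, hence ||A||_2 = sqrt(λ_max) ≈ 7.4966.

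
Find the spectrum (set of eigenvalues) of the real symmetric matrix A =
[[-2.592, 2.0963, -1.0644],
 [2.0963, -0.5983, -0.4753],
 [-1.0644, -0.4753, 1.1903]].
sigma(A) ≈ {-4, 0, 2}

A is real symmetric, so its spectrum consists of real eigenvalues. Expanding the characteristic polynomial of the displayed matrix gives
  det(λ I - A) = p(λ) = λ^3 + (2)λ^2 + (-8)λ + (0).
Solving p(λ) = 0 yields eigenvalues ≈ -4, 0, 2. (A is shown rounded to 4 decimals, so these recover the underlying integer eigenvalues to within that precision.)
Verification: the trace of A = -2 equals the sum of eigenvalues -2, and det(A) ≈ -0.0004 matches the eigenvalue product 0.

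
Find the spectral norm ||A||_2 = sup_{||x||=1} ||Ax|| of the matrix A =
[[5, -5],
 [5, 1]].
||A||_2 = sqrt((76 + sqrt(2176))/2) ≈ 7.831 (= sqrt(largest eigenvalue of A^T A))

||A||_2 = sigma_max(A) = sqrt(lambda_max(A^T A)). Form the symmetric matrix M = A^T A =
[[50, -20],
 [-20, 26]].
Its characteristic polynomial (trace, determinant of M give the coefficients) is
  p(λ) = det(λ I - M) = λ^2 - 76λ + 900.
For λ^2 - 76λ + 900 the discriminant is 2176. It is nonnegative but not a perfect square, so the roots are real and irrational: λ = (76 ± sqrt(2176))/2 ≈ 61.3238, 14.6762.
So the eigenvalues of A^T A are ≈ 14.6762, 61.3238 (all ≥ 0, as they must be for A^T A). The largest is λ_max = (76 + sqrt(2176))/2 ≈ 61.3238, hence ||A||_2 = sqrt(λ_max) = sqrt((76 + sqrt(2176))/2) ≈ 7.831.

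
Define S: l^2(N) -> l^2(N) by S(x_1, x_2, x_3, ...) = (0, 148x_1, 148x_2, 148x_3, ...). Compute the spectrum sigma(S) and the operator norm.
sigma(S) = closed disk {z in C : |z| ≤ 148}; ||S|| = 148

Note S = 148·U where U is the unit right shift (U x)_k = x_{k-1} (with x_0 := 0); so ||S|| = 148||U|| and sigma(S) = 148·sigma(U). ||S x||^2 = sum_{k≥1} |148x_k|^2 = 21904||x||^2, so ||S|| = 148 and sigma(S) ⊂ {|z| ≤ 148}. For any |lambda| < 148, the equation (S - lambda I) x = 0 forces x_1 = 0, then 148x_k = lambda x_{k+1} ⇒ x = 0, so S has no eigenvalues. But (S - lambda I) is not surjective for |lambda| < 148: solving (S - lambda I) x = e_1 would require x_n proportional to (lambda/148)^(-n), which is not in l^2. So every |lambda| < 148 lies in the residual spectrum. The boundary |lambda| = 148 is in the approximate point spectrum (the spectrum is closed). Hence sigma(S) is the closed disk of radius 148.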